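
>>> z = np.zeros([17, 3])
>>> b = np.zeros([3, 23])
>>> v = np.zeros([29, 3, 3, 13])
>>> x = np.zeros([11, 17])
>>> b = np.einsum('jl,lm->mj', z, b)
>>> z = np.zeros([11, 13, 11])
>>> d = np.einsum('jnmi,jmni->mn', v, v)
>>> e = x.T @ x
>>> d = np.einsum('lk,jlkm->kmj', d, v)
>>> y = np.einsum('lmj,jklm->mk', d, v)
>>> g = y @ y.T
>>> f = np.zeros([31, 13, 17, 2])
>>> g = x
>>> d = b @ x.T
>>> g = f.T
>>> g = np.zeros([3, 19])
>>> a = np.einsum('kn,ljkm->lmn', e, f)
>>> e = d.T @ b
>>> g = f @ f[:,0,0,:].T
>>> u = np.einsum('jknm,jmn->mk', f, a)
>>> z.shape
(11, 13, 11)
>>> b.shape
(23, 17)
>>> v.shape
(29, 3, 3, 13)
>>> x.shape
(11, 17)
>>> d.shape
(23, 11)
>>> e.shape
(11, 17)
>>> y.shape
(13, 3)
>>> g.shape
(31, 13, 17, 31)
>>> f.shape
(31, 13, 17, 2)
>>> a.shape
(31, 2, 17)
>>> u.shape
(2, 13)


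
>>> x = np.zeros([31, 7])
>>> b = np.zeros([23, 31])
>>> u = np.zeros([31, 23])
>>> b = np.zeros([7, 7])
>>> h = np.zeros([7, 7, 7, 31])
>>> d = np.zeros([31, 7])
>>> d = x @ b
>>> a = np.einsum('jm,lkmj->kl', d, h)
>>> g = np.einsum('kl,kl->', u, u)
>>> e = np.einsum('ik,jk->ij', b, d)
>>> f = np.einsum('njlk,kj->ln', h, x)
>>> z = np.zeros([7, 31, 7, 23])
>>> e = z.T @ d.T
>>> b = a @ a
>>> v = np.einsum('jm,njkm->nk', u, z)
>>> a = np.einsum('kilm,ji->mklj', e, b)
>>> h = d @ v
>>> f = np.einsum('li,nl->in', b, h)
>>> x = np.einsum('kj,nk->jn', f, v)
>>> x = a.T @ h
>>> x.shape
(7, 31, 23, 7)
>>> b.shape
(7, 7)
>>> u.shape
(31, 23)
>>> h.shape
(31, 7)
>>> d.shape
(31, 7)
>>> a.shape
(31, 23, 31, 7)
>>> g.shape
()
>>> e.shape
(23, 7, 31, 31)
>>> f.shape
(7, 31)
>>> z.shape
(7, 31, 7, 23)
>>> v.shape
(7, 7)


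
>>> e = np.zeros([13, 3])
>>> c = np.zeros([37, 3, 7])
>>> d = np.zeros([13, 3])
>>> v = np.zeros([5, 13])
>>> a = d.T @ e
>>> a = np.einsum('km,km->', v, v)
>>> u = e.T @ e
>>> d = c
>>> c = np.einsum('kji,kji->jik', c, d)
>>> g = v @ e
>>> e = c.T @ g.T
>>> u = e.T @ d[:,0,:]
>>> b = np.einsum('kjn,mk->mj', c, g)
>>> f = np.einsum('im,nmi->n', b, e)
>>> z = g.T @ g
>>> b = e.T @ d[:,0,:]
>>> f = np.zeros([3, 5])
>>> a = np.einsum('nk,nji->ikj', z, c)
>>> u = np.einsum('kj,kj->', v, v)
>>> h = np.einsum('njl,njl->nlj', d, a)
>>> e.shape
(37, 7, 5)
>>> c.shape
(3, 7, 37)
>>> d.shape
(37, 3, 7)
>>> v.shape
(5, 13)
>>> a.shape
(37, 3, 7)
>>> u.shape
()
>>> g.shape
(5, 3)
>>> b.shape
(5, 7, 7)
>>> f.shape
(3, 5)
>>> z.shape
(3, 3)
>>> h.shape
(37, 7, 3)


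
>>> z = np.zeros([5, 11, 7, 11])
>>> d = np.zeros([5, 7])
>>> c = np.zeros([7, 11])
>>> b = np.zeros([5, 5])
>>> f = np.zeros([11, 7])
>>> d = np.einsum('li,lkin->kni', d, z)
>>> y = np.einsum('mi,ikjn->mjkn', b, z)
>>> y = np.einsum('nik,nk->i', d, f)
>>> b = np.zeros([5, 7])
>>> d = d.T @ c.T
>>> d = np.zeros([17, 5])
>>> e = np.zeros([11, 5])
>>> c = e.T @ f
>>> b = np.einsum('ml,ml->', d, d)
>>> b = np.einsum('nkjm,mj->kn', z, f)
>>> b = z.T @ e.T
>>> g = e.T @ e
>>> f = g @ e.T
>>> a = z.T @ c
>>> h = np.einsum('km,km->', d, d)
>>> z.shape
(5, 11, 7, 11)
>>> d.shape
(17, 5)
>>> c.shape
(5, 7)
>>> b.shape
(11, 7, 11, 11)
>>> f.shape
(5, 11)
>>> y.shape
(11,)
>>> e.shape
(11, 5)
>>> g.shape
(5, 5)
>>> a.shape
(11, 7, 11, 7)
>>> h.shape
()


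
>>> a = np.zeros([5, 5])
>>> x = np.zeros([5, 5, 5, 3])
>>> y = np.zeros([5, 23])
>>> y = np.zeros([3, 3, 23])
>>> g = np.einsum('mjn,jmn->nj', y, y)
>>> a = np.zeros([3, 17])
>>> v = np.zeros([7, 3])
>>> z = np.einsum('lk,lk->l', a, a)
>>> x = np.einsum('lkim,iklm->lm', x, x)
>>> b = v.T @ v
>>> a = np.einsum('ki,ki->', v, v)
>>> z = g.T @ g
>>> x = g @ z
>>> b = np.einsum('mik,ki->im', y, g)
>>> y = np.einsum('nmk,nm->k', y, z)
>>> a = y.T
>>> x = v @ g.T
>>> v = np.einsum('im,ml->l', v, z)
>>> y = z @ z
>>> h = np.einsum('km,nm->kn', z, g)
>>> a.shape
(23,)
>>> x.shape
(7, 23)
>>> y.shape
(3, 3)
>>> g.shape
(23, 3)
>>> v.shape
(3,)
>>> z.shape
(3, 3)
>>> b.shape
(3, 3)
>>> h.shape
(3, 23)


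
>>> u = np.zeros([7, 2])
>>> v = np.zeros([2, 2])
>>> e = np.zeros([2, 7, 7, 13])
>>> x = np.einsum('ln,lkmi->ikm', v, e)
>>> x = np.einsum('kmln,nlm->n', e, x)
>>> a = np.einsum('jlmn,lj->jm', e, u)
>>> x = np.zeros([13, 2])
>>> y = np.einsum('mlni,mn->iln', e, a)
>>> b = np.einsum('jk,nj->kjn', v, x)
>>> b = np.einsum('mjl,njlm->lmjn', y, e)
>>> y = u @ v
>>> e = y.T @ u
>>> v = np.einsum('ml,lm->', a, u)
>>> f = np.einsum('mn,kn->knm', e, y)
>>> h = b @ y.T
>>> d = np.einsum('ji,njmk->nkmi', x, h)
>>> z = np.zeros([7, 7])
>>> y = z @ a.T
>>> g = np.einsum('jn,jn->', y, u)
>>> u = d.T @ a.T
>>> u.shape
(2, 7, 7, 2)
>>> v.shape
()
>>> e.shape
(2, 2)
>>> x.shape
(13, 2)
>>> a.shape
(2, 7)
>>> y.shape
(7, 2)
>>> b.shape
(7, 13, 7, 2)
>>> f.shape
(7, 2, 2)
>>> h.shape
(7, 13, 7, 7)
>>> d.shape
(7, 7, 7, 2)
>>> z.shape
(7, 7)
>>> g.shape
()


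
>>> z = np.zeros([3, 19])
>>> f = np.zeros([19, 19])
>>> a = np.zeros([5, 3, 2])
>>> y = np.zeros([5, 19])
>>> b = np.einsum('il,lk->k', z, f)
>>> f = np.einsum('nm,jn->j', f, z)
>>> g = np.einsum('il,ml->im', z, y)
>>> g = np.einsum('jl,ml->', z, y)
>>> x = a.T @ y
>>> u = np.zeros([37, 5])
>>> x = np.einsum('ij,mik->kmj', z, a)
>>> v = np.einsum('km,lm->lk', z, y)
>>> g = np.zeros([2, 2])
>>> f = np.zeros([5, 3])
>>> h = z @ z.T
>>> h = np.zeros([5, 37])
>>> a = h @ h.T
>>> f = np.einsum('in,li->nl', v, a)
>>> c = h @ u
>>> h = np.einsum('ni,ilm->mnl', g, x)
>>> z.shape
(3, 19)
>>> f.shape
(3, 5)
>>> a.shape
(5, 5)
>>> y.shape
(5, 19)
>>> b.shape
(19,)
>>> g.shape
(2, 2)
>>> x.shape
(2, 5, 19)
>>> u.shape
(37, 5)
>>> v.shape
(5, 3)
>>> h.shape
(19, 2, 5)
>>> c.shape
(5, 5)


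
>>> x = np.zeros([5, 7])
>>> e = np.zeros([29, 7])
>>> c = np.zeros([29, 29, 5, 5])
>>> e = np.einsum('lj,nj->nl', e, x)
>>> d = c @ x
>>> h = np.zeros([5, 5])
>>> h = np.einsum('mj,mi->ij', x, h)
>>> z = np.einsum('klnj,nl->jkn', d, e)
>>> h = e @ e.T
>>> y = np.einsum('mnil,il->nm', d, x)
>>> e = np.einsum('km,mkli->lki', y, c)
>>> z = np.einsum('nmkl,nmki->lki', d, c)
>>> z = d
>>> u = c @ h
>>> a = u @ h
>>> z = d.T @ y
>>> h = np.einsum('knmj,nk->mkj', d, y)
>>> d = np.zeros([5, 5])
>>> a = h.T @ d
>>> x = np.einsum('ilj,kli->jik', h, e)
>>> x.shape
(7, 5, 5)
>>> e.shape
(5, 29, 5)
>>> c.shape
(29, 29, 5, 5)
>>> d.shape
(5, 5)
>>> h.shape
(5, 29, 7)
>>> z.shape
(7, 5, 29, 29)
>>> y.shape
(29, 29)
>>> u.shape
(29, 29, 5, 5)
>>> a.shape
(7, 29, 5)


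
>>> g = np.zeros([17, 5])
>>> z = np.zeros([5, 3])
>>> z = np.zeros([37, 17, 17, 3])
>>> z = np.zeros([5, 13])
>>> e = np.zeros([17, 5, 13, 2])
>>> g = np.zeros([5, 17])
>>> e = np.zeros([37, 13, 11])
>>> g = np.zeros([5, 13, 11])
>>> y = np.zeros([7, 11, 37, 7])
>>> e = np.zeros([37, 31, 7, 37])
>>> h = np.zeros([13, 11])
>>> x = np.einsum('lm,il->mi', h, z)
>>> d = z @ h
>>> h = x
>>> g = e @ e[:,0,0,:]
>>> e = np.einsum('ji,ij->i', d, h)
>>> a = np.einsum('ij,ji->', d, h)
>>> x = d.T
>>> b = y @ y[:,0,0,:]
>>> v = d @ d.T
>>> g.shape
(37, 31, 7, 37)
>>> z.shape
(5, 13)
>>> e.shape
(11,)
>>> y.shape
(7, 11, 37, 7)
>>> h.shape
(11, 5)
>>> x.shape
(11, 5)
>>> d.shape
(5, 11)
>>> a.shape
()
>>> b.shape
(7, 11, 37, 7)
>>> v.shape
(5, 5)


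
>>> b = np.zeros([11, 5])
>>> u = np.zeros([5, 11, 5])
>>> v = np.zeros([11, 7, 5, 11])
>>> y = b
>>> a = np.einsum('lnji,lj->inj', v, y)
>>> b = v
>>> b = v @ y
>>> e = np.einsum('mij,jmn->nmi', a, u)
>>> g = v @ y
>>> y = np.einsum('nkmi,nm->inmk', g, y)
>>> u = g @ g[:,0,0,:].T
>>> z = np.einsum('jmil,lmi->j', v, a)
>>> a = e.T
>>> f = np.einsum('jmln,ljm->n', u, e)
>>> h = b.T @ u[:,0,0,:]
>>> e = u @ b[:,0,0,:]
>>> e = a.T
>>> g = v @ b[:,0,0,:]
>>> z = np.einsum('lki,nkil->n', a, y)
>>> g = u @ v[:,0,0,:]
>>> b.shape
(11, 7, 5, 5)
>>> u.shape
(11, 7, 5, 11)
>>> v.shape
(11, 7, 5, 11)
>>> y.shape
(5, 11, 5, 7)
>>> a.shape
(7, 11, 5)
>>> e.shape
(5, 11, 7)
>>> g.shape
(11, 7, 5, 11)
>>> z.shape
(5,)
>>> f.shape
(11,)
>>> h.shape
(5, 5, 7, 11)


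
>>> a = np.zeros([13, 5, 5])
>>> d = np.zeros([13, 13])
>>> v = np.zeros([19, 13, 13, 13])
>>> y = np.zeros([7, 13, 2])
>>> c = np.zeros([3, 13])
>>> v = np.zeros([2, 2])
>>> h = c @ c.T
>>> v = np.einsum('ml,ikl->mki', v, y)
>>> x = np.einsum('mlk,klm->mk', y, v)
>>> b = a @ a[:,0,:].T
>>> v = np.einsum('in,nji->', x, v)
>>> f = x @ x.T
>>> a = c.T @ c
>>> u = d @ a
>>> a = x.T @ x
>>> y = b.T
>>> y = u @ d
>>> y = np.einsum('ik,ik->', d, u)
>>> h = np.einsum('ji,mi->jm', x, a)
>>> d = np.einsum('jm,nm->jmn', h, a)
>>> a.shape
(2, 2)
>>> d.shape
(7, 2, 2)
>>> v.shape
()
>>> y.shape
()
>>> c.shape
(3, 13)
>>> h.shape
(7, 2)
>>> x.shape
(7, 2)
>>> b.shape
(13, 5, 13)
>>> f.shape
(7, 7)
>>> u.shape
(13, 13)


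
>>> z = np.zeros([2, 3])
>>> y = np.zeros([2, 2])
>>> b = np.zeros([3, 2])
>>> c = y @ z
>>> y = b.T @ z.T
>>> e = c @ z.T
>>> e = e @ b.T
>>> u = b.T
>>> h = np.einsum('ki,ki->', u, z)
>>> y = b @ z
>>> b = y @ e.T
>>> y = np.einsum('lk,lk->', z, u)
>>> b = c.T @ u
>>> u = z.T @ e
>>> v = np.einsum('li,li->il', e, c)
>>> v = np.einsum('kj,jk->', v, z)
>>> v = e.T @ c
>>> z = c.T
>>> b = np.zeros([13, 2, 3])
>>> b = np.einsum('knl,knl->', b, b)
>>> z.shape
(3, 2)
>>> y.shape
()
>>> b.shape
()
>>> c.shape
(2, 3)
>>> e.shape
(2, 3)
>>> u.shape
(3, 3)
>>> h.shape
()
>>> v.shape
(3, 3)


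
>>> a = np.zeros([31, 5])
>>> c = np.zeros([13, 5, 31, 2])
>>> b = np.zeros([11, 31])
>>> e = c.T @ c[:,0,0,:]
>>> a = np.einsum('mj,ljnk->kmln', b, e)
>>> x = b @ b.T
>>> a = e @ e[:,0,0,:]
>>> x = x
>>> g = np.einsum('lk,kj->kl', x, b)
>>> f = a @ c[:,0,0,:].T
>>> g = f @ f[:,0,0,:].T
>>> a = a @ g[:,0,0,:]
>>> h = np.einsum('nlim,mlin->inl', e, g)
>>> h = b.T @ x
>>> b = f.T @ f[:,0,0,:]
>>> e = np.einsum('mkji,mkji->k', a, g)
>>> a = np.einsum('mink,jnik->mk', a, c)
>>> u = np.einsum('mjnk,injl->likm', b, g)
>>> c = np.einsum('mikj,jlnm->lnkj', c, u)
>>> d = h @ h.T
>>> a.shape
(2, 2)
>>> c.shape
(2, 13, 31, 2)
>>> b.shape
(13, 5, 31, 13)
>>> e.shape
(31,)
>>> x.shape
(11, 11)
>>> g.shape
(2, 31, 5, 2)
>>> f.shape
(2, 31, 5, 13)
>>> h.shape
(31, 11)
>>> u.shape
(2, 2, 13, 13)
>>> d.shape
(31, 31)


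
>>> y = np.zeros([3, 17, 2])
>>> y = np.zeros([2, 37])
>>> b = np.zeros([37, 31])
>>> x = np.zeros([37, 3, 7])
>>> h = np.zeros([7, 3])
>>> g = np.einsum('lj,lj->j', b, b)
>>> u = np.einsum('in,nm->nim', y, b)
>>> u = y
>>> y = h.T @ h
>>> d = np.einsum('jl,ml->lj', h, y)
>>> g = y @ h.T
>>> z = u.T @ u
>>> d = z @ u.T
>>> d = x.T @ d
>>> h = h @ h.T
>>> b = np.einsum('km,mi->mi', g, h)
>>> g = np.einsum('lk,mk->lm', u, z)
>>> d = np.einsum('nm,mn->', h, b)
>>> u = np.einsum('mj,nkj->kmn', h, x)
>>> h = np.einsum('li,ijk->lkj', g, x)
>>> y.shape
(3, 3)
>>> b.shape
(7, 7)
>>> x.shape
(37, 3, 7)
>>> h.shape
(2, 7, 3)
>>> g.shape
(2, 37)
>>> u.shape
(3, 7, 37)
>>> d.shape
()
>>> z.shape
(37, 37)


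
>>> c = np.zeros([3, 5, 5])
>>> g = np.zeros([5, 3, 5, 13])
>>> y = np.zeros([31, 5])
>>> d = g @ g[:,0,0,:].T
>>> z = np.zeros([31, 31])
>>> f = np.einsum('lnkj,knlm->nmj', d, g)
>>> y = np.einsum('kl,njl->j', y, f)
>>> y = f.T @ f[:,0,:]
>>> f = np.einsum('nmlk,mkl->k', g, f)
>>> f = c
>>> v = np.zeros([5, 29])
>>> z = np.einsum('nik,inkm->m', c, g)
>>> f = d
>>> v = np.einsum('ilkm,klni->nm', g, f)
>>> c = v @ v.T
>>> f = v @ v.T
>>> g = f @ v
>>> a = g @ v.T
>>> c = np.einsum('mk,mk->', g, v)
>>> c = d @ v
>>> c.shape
(5, 3, 5, 13)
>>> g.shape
(5, 13)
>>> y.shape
(5, 13, 5)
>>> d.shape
(5, 3, 5, 5)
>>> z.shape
(13,)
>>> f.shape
(5, 5)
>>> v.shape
(5, 13)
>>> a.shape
(5, 5)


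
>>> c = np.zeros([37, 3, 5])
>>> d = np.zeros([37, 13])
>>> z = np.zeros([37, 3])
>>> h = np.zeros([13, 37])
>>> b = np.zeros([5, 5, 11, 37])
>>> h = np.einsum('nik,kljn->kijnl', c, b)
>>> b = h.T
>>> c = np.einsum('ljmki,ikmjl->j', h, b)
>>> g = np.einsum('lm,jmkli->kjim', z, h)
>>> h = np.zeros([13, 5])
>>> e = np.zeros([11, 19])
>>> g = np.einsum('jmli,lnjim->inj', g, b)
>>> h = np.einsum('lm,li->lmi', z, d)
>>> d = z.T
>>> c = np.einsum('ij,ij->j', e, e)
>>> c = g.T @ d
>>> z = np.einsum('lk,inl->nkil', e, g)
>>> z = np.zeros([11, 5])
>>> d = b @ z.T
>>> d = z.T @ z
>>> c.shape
(11, 37, 37)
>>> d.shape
(5, 5)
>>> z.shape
(11, 5)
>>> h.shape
(37, 3, 13)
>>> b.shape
(5, 37, 11, 3, 5)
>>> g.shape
(3, 37, 11)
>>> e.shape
(11, 19)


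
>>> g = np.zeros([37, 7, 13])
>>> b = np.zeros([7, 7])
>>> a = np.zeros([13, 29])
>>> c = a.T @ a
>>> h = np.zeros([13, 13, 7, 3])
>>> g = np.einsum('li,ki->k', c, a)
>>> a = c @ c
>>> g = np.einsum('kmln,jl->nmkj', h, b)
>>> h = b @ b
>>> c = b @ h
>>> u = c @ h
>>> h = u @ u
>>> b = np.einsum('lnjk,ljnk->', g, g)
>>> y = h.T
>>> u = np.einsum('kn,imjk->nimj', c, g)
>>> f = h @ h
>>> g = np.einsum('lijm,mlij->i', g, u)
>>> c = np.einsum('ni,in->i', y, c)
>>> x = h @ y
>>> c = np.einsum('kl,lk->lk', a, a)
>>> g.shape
(13,)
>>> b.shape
()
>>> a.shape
(29, 29)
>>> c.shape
(29, 29)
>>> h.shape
(7, 7)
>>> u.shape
(7, 3, 13, 13)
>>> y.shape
(7, 7)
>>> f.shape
(7, 7)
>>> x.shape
(7, 7)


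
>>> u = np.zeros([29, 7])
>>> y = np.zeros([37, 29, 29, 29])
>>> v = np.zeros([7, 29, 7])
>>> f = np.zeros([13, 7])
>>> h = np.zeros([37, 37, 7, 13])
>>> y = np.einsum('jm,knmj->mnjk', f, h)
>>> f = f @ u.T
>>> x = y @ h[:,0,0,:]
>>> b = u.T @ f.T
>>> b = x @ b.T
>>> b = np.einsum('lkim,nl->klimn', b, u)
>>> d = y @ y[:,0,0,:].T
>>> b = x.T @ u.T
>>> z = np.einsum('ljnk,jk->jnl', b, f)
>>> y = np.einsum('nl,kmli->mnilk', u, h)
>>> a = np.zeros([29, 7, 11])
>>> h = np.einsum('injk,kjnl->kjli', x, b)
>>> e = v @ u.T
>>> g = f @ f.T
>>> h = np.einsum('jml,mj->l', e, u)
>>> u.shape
(29, 7)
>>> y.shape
(37, 29, 13, 7, 37)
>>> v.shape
(7, 29, 7)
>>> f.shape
(13, 29)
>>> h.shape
(29,)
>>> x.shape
(7, 37, 13, 13)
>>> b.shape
(13, 13, 37, 29)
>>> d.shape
(7, 37, 13, 7)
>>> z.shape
(13, 37, 13)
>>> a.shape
(29, 7, 11)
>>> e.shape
(7, 29, 29)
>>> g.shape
(13, 13)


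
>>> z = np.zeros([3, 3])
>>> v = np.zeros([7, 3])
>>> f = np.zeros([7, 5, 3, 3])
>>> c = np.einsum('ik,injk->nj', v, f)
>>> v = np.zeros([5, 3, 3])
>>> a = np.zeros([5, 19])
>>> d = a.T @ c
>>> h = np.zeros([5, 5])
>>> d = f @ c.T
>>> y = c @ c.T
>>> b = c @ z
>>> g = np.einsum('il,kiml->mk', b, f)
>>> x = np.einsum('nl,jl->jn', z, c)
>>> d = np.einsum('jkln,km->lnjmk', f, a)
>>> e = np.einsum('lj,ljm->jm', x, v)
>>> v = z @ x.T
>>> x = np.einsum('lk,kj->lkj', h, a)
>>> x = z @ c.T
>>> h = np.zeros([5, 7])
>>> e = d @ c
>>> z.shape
(3, 3)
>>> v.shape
(3, 5)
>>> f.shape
(7, 5, 3, 3)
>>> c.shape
(5, 3)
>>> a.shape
(5, 19)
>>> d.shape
(3, 3, 7, 19, 5)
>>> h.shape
(5, 7)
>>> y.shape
(5, 5)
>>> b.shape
(5, 3)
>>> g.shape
(3, 7)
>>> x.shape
(3, 5)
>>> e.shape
(3, 3, 7, 19, 3)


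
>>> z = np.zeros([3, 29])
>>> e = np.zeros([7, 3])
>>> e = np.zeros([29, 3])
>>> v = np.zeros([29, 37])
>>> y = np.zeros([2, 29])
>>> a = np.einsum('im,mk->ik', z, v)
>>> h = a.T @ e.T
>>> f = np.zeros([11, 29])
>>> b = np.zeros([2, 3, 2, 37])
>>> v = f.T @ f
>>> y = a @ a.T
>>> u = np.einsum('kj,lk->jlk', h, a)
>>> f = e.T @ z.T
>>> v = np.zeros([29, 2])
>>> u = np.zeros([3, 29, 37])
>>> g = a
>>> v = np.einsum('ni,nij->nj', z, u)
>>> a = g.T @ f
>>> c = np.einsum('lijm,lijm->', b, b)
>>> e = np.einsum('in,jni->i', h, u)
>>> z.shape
(3, 29)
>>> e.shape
(37,)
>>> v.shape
(3, 37)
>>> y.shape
(3, 3)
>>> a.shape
(37, 3)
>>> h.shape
(37, 29)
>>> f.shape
(3, 3)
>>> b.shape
(2, 3, 2, 37)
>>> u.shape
(3, 29, 37)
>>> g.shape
(3, 37)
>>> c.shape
()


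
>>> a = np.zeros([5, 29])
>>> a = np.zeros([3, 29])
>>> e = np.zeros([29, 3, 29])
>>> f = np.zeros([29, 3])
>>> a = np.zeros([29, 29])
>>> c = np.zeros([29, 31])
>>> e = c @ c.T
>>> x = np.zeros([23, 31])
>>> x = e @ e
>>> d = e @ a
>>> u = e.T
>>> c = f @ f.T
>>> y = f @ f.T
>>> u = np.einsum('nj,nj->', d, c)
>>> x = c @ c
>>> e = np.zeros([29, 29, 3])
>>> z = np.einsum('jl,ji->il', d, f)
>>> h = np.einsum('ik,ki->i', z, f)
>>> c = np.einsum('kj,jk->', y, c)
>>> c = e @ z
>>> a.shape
(29, 29)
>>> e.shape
(29, 29, 3)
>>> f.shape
(29, 3)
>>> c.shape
(29, 29, 29)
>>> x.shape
(29, 29)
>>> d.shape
(29, 29)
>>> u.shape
()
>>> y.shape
(29, 29)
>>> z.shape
(3, 29)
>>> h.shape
(3,)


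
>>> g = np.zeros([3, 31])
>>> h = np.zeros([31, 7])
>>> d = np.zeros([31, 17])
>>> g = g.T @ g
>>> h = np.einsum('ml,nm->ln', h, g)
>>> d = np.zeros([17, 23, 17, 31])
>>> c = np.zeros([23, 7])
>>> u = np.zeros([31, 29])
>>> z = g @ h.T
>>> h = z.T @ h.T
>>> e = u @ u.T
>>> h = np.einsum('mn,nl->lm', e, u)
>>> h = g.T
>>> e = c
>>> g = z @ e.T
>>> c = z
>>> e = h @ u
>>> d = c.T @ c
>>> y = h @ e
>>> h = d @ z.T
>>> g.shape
(31, 23)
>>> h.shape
(7, 31)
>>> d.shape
(7, 7)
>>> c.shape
(31, 7)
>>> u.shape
(31, 29)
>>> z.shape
(31, 7)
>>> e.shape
(31, 29)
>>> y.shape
(31, 29)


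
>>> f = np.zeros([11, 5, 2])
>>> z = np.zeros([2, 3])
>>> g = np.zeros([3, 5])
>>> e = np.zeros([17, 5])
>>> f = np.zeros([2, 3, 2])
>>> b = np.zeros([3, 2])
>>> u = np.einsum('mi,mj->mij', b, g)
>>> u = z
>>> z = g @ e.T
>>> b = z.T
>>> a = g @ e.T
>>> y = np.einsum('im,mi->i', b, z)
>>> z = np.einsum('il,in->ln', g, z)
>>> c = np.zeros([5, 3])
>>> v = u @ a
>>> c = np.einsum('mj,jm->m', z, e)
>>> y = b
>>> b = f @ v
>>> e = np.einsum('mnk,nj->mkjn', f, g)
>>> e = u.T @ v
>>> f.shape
(2, 3, 2)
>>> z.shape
(5, 17)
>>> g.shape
(3, 5)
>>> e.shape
(3, 17)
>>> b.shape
(2, 3, 17)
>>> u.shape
(2, 3)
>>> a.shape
(3, 17)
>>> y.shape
(17, 3)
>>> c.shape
(5,)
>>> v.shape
(2, 17)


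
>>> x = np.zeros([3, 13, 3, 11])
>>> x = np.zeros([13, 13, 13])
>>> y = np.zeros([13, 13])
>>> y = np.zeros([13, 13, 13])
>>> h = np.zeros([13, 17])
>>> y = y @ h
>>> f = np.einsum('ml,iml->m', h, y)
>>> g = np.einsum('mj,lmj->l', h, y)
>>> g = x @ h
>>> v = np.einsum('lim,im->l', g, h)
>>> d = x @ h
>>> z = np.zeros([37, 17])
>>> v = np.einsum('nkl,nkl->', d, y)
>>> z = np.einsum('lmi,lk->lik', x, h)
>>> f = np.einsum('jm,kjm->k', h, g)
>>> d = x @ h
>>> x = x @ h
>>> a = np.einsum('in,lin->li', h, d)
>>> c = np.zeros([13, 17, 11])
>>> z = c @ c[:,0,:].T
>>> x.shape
(13, 13, 17)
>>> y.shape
(13, 13, 17)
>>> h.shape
(13, 17)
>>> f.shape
(13,)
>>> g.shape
(13, 13, 17)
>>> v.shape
()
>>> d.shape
(13, 13, 17)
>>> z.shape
(13, 17, 13)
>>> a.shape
(13, 13)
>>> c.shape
(13, 17, 11)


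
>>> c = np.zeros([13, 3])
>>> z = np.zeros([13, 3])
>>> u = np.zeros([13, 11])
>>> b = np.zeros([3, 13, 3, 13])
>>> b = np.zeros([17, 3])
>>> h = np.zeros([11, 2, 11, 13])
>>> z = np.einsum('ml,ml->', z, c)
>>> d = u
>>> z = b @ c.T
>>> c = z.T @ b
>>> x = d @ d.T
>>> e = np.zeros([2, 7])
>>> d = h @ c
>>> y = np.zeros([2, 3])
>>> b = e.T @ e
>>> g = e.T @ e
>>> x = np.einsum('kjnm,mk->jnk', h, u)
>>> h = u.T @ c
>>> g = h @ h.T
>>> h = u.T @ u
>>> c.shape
(13, 3)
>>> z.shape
(17, 13)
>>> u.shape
(13, 11)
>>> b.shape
(7, 7)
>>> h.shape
(11, 11)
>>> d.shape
(11, 2, 11, 3)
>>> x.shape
(2, 11, 11)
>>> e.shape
(2, 7)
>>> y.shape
(2, 3)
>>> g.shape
(11, 11)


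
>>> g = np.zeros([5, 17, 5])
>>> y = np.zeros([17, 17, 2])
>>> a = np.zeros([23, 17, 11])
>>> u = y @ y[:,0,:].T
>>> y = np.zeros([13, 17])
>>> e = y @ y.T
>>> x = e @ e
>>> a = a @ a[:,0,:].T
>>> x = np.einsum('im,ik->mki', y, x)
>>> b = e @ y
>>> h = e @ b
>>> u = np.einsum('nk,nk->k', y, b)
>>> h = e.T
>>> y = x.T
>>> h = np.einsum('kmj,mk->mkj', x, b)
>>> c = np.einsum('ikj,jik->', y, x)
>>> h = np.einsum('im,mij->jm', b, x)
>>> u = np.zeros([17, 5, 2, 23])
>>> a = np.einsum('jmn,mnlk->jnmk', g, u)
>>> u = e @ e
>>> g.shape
(5, 17, 5)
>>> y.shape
(13, 13, 17)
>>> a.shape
(5, 5, 17, 23)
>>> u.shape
(13, 13)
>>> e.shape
(13, 13)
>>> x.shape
(17, 13, 13)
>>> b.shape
(13, 17)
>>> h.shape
(13, 17)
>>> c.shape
()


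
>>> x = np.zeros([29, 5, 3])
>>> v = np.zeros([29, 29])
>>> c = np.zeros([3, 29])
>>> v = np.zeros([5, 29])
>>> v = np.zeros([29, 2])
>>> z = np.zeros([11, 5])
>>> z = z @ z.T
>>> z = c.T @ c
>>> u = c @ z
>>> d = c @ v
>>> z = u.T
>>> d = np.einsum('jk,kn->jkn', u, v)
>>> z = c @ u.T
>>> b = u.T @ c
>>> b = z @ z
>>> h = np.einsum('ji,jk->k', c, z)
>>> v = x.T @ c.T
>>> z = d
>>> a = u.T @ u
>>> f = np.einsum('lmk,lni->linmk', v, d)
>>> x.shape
(29, 5, 3)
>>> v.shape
(3, 5, 3)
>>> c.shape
(3, 29)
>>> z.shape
(3, 29, 2)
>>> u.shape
(3, 29)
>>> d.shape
(3, 29, 2)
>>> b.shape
(3, 3)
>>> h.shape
(3,)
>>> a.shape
(29, 29)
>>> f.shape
(3, 2, 29, 5, 3)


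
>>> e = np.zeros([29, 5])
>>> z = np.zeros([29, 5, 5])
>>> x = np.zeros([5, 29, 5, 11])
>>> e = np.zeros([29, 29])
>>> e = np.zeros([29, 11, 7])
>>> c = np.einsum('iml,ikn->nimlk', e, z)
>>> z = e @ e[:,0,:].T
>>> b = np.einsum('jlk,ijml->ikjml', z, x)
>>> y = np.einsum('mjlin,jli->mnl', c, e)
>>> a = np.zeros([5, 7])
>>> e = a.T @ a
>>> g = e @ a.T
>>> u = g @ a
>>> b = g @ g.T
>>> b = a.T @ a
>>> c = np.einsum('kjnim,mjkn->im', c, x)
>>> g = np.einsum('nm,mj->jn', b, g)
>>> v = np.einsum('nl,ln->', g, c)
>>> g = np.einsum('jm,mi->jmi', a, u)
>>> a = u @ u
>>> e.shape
(7, 7)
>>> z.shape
(29, 11, 29)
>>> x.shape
(5, 29, 5, 11)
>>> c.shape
(7, 5)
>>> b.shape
(7, 7)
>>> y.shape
(5, 5, 11)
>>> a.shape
(7, 7)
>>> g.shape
(5, 7, 7)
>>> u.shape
(7, 7)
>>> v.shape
()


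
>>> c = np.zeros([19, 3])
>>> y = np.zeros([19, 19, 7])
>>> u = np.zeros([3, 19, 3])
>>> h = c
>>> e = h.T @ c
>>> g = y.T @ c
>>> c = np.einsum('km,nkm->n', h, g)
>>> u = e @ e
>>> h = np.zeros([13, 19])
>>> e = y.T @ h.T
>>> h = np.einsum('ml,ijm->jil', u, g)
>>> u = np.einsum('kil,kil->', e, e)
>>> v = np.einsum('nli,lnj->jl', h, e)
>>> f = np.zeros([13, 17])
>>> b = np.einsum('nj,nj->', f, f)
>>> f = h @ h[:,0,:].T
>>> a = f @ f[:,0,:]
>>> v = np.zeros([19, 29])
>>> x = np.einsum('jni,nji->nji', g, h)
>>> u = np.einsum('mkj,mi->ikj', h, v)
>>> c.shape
(7,)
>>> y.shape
(19, 19, 7)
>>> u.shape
(29, 7, 3)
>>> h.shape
(19, 7, 3)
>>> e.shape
(7, 19, 13)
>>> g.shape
(7, 19, 3)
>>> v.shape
(19, 29)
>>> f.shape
(19, 7, 19)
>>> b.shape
()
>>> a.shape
(19, 7, 19)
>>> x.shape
(19, 7, 3)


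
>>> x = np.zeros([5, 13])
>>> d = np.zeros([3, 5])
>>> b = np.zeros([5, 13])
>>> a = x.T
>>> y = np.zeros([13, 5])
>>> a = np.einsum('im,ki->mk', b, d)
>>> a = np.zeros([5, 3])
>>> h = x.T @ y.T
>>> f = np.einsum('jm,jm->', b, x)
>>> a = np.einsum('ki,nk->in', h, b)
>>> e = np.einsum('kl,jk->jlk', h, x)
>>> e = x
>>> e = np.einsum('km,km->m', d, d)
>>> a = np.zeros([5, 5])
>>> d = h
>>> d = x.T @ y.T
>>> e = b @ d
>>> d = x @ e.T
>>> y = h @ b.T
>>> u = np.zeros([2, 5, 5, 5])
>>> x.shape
(5, 13)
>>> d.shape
(5, 5)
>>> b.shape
(5, 13)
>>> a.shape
(5, 5)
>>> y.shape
(13, 5)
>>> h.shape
(13, 13)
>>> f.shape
()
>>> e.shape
(5, 13)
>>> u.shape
(2, 5, 5, 5)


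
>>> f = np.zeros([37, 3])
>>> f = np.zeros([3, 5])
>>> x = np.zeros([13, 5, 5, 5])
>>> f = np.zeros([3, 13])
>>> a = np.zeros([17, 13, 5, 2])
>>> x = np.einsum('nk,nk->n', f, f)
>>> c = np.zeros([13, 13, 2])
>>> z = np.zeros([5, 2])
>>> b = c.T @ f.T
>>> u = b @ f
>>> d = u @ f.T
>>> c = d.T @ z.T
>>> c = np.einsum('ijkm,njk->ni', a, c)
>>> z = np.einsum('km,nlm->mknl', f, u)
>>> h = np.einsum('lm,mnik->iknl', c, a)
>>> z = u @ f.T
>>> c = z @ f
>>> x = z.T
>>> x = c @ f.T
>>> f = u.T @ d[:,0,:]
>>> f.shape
(13, 13, 3)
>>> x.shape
(2, 13, 3)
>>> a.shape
(17, 13, 5, 2)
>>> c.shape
(2, 13, 13)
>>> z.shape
(2, 13, 3)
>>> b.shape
(2, 13, 3)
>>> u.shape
(2, 13, 13)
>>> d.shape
(2, 13, 3)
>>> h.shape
(5, 2, 13, 3)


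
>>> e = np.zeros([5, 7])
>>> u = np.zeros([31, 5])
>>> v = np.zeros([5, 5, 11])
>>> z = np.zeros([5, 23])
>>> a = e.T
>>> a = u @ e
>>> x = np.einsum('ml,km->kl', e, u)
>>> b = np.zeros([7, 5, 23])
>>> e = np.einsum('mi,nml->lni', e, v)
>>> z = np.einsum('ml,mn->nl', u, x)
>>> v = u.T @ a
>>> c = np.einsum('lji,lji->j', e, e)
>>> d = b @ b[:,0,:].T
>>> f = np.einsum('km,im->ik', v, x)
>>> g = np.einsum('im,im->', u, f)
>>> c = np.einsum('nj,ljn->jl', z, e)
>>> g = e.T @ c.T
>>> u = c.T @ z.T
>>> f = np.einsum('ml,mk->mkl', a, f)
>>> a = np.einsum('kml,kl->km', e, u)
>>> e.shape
(11, 5, 7)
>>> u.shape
(11, 7)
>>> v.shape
(5, 7)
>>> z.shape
(7, 5)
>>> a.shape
(11, 5)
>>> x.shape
(31, 7)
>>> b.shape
(7, 5, 23)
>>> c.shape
(5, 11)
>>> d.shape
(7, 5, 7)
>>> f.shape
(31, 5, 7)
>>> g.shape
(7, 5, 5)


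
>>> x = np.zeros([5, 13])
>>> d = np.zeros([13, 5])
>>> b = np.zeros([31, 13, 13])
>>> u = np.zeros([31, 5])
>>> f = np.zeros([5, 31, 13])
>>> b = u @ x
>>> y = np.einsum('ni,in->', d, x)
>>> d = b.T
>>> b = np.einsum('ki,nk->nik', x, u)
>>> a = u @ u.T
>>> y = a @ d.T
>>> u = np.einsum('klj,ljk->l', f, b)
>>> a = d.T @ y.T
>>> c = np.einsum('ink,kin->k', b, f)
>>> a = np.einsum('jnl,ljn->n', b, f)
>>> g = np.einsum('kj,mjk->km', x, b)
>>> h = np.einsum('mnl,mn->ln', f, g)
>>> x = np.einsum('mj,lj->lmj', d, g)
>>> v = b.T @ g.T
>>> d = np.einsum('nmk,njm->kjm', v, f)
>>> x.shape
(5, 13, 31)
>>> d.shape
(5, 31, 13)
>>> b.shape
(31, 13, 5)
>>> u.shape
(31,)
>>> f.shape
(5, 31, 13)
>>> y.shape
(31, 13)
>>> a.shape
(13,)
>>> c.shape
(5,)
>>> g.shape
(5, 31)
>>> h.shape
(13, 31)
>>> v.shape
(5, 13, 5)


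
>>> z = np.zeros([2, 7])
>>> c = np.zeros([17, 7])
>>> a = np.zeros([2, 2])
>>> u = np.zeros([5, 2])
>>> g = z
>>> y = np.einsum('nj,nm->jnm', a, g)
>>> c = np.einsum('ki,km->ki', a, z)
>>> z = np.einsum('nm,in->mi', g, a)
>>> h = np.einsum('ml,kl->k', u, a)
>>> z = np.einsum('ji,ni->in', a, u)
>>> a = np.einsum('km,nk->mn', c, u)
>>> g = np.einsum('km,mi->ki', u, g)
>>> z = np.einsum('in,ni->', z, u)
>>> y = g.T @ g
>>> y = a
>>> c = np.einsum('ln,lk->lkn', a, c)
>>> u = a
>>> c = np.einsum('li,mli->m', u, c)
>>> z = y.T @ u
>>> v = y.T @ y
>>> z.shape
(5, 5)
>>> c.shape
(2,)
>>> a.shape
(2, 5)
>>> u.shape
(2, 5)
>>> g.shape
(5, 7)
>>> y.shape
(2, 5)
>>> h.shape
(2,)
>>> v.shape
(5, 5)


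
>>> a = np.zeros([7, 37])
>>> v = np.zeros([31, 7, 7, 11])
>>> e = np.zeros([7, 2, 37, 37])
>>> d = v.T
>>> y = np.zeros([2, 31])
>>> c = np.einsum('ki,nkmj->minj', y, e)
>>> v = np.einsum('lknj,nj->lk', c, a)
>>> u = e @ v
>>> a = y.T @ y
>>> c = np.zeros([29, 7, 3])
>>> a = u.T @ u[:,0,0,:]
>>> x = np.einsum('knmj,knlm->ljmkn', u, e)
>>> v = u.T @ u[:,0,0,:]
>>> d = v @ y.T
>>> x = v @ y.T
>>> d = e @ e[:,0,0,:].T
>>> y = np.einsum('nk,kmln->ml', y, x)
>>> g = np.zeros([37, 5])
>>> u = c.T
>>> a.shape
(31, 37, 2, 31)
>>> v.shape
(31, 37, 2, 31)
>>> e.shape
(7, 2, 37, 37)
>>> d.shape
(7, 2, 37, 7)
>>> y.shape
(37, 2)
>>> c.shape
(29, 7, 3)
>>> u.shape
(3, 7, 29)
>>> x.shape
(31, 37, 2, 2)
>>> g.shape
(37, 5)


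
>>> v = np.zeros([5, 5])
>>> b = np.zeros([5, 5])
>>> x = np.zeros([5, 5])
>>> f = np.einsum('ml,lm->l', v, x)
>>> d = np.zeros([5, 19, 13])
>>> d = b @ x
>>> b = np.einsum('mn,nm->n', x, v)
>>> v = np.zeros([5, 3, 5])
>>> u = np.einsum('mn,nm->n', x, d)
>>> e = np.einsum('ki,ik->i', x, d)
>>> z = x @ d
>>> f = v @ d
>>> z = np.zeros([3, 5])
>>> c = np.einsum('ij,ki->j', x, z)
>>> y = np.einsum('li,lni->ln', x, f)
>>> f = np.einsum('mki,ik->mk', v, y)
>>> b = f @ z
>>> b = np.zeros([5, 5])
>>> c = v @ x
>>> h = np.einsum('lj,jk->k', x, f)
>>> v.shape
(5, 3, 5)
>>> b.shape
(5, 5)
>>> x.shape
(5, 5)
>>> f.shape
(5, 3)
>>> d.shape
(5, 5)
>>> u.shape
(5,)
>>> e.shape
(5,)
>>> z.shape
(3, 5)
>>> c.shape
(5, 3, 5)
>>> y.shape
(5, 3)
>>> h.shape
(3,)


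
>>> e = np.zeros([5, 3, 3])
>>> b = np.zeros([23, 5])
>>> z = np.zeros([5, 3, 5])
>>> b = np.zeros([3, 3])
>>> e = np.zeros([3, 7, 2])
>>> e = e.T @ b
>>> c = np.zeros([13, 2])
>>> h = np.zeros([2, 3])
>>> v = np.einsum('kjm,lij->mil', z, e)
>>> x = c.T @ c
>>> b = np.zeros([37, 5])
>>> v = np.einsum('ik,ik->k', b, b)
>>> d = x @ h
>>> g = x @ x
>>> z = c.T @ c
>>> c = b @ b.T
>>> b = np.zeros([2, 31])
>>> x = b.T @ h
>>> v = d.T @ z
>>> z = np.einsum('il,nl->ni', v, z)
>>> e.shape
(2, 7, 3)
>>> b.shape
(2, 31)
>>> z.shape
(2, 3)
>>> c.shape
(37, 37)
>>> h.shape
(2, 3)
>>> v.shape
(3, 2)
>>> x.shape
(31, 3)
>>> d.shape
(2, 3)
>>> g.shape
(2, 2)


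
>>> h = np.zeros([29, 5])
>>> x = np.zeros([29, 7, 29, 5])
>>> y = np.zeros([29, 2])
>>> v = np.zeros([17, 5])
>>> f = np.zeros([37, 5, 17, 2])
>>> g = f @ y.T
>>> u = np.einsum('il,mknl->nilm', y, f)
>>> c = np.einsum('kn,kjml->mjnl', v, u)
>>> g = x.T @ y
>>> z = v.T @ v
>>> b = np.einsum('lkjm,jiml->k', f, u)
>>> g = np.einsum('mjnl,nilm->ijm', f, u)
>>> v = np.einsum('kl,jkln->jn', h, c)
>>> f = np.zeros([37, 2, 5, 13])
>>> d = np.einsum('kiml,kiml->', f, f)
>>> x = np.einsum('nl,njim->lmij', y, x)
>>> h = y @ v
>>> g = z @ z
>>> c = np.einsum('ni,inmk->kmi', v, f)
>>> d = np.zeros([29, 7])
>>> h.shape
(29, 37)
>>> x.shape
(2, 5, 29, 7)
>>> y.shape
(29, 2)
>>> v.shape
(2, 37)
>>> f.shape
(37, 2, 5, 13)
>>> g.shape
(5, 5)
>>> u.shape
(17, 29, 2, 37)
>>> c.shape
(13, 5, 37)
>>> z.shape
(5, 5)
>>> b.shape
(5,)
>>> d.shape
(29, 7)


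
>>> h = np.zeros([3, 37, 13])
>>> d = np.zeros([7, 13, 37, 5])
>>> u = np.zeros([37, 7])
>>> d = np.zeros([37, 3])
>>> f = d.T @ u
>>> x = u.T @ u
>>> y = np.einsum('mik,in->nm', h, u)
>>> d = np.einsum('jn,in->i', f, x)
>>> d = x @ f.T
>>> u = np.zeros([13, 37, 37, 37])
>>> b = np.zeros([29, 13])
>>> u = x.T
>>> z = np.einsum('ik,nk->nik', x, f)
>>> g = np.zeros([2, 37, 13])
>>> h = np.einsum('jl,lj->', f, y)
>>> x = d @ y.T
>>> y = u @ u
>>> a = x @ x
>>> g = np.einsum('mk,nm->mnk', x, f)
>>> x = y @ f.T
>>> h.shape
()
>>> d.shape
(7, 3)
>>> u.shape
(7, 7)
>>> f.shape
(3, 7)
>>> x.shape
(7, 3)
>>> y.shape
(7, 7)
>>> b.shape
(29, 13)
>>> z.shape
(3, 7, 7)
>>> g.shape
(7, 3, 7)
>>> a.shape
(7, 7)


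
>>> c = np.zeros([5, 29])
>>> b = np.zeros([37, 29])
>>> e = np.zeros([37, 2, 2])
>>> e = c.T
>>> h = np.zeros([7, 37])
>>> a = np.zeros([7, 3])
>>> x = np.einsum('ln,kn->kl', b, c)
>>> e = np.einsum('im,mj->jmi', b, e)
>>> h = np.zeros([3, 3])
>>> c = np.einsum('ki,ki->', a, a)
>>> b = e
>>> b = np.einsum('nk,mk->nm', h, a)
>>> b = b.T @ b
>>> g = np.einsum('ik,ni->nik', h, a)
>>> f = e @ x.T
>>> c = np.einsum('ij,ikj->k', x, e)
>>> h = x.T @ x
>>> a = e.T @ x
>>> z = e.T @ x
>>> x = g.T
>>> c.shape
(29,)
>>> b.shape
(7, 7)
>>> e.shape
(5, 29, 37)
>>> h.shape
(37, 37)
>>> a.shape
(37, 29, 37)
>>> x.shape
(3, 3, 7)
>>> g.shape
(7, 3, 3)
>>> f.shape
(5, 29, 5)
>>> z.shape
(37, 29, 37)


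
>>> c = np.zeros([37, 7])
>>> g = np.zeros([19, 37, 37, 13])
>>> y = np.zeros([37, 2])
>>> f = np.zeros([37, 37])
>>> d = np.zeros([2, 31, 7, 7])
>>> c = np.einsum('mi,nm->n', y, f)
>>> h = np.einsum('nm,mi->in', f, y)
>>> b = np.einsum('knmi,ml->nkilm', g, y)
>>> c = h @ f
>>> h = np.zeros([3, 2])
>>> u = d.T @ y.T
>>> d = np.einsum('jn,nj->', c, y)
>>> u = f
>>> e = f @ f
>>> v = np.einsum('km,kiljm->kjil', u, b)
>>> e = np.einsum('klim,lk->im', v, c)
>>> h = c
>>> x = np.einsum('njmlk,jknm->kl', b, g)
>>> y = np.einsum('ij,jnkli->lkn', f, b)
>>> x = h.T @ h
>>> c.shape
(2, 37)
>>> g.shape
(19, 37, 37, 13)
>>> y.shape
(2, 13, 19)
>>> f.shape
(37, 37)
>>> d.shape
()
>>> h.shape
(2, 37)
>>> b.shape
(37, 19, 13, 2, 37)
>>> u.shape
(37, 37)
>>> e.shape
(19, 13)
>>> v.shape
(37, 2, 19, 13)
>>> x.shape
(37, 37)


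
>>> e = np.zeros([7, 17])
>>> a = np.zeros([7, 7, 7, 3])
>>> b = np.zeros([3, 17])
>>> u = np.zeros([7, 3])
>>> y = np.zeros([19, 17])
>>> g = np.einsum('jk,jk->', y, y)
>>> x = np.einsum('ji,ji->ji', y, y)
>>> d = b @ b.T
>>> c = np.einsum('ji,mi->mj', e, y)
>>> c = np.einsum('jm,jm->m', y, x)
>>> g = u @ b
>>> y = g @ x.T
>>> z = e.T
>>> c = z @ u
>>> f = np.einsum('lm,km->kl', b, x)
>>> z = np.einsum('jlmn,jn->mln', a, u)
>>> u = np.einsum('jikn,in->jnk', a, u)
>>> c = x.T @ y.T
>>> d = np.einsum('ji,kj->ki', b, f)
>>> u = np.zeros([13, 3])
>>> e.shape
(7, 17)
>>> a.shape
(7, 7, 7, 3)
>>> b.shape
(3, 17)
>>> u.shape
(13, 3)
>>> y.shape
(7, 19)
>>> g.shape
(7, 17)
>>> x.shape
(19, 17)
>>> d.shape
(19, 17)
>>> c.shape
(17, 7)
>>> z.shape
(7, 7, 3)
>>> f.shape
(19, 3)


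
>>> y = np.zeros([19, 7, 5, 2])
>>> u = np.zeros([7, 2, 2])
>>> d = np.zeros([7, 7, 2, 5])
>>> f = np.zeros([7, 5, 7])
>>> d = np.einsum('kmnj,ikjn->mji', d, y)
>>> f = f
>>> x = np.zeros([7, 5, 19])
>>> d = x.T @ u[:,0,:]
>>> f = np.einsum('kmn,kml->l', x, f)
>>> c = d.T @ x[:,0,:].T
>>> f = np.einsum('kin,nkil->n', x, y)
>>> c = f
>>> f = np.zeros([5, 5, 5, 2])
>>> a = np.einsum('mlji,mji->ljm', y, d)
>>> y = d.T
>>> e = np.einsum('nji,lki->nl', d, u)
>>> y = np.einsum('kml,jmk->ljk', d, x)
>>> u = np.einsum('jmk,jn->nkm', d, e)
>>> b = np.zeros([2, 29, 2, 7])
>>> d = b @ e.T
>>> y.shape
(2, 7, 19)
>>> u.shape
(7, 2, 5)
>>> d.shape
(2, 29, 2, 19)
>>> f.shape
(5, 5, 5, 2)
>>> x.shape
(7, 5, 19)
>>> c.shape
(19,)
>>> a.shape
(7, 5, 19)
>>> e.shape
(19, 7)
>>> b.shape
(2, 29, 2, 7)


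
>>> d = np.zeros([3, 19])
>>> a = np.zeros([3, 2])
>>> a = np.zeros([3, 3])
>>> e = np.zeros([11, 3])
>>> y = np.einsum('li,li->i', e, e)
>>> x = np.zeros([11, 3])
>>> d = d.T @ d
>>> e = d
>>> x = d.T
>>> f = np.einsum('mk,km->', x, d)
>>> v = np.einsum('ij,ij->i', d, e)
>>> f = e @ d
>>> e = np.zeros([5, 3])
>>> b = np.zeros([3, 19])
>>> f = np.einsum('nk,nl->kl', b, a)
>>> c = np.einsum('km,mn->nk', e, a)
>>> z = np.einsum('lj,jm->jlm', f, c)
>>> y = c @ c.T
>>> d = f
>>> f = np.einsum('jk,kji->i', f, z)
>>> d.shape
(19, 3)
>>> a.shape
(3, 3)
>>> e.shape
(5, 3)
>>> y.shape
(3, 3)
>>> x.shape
(19, 19)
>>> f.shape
(5,)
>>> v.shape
(19,)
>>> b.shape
(3, 19)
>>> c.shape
(3, 5)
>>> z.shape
(3, 19, 5)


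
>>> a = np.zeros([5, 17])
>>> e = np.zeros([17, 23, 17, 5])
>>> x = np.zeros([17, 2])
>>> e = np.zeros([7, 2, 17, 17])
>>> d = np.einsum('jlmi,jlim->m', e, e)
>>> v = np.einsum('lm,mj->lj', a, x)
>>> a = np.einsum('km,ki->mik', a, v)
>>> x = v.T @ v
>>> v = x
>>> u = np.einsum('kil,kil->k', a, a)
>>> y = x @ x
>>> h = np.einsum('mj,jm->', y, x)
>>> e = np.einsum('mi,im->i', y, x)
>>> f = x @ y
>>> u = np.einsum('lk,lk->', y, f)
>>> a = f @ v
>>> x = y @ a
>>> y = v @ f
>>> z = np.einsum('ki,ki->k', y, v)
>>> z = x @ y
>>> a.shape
(2, 2)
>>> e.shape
(2,)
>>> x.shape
(2, 2)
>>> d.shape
(17,)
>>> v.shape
(2, 2)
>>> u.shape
()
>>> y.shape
(2, 2)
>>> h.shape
()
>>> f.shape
(2, 2)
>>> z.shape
(2, 2)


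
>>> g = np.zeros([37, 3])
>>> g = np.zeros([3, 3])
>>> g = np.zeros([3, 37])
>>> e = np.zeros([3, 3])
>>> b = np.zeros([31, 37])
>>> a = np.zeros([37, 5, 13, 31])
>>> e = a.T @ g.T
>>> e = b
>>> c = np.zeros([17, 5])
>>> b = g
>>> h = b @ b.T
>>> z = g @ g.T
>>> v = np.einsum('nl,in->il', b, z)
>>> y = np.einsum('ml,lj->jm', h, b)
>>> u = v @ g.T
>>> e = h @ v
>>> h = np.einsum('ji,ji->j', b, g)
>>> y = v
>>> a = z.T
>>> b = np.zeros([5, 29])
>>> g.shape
(3, 37)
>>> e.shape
(3, 37)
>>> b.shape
(5, 29)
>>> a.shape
(3, 3)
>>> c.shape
(17, 5)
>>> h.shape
(3,)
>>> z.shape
(3, 3)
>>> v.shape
(3, 37)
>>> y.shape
(3, 37)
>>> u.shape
(3, 3)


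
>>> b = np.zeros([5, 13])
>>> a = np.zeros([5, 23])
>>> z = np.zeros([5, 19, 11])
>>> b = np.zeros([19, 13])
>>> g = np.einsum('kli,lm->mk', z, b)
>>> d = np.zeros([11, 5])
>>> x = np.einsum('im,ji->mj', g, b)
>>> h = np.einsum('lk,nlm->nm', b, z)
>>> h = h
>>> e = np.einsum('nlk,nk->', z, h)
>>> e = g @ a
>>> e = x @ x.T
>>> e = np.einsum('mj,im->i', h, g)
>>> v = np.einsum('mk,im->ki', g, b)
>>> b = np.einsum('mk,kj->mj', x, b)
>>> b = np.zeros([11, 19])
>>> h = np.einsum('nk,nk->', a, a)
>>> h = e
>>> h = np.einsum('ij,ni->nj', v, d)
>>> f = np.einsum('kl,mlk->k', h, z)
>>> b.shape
(11, 19)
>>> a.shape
(5, 23)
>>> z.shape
(5, 19, 11)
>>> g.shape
(13, 5)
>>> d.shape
(11, 5)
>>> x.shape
(5, 19)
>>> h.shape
(11, 19)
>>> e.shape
(13,)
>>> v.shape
(5, 19)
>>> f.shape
(11,)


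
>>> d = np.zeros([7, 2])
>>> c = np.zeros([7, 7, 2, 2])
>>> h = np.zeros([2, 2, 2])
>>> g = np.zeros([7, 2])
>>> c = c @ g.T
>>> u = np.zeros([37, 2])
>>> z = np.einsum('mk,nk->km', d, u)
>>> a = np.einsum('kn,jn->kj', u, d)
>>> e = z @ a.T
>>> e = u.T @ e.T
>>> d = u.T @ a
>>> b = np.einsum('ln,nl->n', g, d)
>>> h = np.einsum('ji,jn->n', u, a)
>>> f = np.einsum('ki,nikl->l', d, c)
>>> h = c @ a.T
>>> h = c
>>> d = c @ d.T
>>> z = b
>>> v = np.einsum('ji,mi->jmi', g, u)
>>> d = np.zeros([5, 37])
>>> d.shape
(5, 37)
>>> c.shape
(7, 7, 2, 7)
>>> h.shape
(7, 7, 2, 7)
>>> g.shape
(7, 2)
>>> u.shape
(37, 2)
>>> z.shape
(2,)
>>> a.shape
(37, 7)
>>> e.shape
(2, 2)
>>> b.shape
(2,)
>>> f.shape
(7,)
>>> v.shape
(7, 37, 2)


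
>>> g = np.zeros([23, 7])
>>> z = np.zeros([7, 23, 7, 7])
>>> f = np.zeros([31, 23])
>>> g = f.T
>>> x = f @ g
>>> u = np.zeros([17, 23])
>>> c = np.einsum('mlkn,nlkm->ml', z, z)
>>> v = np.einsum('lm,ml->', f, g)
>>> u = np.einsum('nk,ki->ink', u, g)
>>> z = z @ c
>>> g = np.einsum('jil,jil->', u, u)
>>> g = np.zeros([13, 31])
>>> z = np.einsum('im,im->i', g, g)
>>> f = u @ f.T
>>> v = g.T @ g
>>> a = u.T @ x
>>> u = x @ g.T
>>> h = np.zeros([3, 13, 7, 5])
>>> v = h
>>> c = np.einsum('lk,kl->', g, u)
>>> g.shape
(13, 31)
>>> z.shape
(13,)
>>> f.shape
(31, 17, 31)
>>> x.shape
(31, 31)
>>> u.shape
(31, 13)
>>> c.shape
()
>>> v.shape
(3, 13, 7, 5)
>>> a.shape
(23, 17, 31)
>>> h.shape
(3, 13, 7, 5)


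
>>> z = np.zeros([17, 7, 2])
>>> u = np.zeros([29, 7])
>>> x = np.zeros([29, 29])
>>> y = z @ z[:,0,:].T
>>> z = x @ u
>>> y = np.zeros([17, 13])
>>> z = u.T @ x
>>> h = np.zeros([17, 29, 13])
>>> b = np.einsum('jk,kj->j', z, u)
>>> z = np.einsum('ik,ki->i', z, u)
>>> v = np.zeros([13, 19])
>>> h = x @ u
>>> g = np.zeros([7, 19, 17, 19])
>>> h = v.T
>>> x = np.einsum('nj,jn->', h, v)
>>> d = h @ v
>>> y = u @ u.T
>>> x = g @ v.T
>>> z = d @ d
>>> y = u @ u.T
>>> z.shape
(19, 19)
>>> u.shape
(29, 7)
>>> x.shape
(7, 19, 17, 13)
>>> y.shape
(29, 29)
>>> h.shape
(19, 13)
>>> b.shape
(7,)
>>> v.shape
(13, 19)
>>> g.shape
(7, 19, 17, 19)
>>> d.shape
(19, 19)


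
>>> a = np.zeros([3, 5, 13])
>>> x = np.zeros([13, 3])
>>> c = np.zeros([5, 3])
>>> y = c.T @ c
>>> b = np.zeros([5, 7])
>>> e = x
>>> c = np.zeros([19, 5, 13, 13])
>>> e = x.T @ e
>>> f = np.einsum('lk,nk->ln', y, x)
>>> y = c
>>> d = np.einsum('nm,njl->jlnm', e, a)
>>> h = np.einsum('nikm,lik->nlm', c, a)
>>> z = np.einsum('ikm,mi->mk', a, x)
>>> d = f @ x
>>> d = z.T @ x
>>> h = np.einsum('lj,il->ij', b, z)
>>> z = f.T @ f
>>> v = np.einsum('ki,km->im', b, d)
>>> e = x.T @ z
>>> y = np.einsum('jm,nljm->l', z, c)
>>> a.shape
(3, 5, 13)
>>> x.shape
(13, 3)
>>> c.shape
(19, 5, 13, 13)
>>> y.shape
(5,)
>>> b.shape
(5, 7)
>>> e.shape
(3, 13)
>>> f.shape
(3, 13)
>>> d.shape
(5, 3)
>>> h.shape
(13, 7)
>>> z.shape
(13, 13)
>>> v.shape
(7, 3)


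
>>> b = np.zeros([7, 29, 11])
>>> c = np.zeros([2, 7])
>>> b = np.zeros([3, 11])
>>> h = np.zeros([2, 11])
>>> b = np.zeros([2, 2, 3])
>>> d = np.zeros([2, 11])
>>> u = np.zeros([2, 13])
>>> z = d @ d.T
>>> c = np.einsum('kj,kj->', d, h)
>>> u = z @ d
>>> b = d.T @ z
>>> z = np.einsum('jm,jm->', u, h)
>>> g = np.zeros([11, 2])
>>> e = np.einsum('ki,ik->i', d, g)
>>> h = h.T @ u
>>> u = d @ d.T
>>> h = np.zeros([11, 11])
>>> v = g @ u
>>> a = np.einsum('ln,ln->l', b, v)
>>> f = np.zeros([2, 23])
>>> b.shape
(11, 2)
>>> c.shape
()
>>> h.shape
(11, 11)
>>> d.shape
(2, 11)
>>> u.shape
(2, 2)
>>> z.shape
()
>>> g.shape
(11, 2)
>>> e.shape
(11,)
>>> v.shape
(11, 2)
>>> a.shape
(11,)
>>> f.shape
(2, 23)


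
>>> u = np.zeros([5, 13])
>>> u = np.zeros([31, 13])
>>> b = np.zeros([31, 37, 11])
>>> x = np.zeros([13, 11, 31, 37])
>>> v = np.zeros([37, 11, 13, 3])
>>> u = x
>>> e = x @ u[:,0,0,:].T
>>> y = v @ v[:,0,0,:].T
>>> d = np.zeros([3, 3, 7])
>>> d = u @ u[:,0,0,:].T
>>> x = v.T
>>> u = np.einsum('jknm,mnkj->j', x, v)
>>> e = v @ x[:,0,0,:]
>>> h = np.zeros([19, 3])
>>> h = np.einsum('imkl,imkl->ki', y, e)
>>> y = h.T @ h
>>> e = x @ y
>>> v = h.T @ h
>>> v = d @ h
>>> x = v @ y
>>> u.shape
(3,)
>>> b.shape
(31, 37, 11)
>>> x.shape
(13, 11, 31, 37)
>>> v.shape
(13, 11, 31, 37)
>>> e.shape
(3, 13, 11, 37)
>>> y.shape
(37, 37)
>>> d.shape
(13, 11, 31, 13)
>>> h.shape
(13, 37)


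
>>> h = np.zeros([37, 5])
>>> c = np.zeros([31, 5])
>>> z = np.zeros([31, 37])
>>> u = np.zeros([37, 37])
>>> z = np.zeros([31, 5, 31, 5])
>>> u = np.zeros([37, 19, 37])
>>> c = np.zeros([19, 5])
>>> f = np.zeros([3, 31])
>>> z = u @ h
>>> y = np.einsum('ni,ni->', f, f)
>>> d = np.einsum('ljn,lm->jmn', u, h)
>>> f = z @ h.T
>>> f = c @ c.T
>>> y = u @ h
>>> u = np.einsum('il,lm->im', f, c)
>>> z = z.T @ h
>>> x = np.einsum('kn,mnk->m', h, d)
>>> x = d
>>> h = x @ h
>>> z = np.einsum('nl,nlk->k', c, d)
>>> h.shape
(19, 5, 5)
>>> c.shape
(19, 5)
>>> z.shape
(37,)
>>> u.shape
(19, 5)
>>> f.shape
(19, 19)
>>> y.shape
(37, 19, 5)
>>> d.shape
(19, 5, 37)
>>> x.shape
(19, 5, 37)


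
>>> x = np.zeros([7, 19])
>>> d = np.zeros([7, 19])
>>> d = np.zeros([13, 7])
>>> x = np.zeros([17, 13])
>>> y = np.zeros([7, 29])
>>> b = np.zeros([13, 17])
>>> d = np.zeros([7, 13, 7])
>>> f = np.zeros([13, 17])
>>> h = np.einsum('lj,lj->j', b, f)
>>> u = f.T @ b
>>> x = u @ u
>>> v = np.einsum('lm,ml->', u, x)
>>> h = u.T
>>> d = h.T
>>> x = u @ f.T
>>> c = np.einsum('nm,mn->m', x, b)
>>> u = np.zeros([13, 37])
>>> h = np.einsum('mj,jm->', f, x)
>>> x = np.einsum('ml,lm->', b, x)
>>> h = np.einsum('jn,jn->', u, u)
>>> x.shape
()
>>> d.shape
(17, 17)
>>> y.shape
(7, 29)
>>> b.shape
(13, 17)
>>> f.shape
(13, 17)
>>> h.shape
()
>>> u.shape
(13, 37)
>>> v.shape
()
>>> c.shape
(13,)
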